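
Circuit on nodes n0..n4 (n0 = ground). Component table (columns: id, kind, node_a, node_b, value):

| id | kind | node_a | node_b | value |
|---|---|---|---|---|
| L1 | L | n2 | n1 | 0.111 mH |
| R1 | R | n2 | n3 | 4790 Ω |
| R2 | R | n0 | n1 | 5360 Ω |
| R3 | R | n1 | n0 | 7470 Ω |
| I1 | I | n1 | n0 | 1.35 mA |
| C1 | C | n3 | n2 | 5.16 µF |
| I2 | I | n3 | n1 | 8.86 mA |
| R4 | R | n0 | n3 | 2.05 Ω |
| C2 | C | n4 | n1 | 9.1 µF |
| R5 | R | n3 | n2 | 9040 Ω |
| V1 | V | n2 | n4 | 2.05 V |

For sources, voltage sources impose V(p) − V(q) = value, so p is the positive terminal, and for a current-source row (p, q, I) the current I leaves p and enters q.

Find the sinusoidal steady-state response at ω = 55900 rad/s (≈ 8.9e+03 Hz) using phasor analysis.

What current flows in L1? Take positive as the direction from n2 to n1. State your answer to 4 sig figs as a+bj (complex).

Element admittances at ω=55900 rad/s:
  Y(L1) = 0.000-0.1612j S between n2,n1
  Y(R1) = 0.0002088+0.000j S between n2,n3
  Y(R2) = 0.0001866+0.000j S between n0,n1
  Y(R3) = 0.0001339+0.000j S between n1,n0
  I1: injects 0.00135 A into n0 (from n1)
  Y(C1) = 0.000+0.2884j S between n3,n2
  I2: injects 0.00886 A into n1 (from n3)
  Y(R4) = 0.4878+0.000j S between n0,n3
  Y(C2) = 0.000+0.5087j S between n4,n1
  Y(R5) = 0.0001106+0.000j S between n3,n2
  V1: constraint V(n2)−V(n4) = 2.05
Assemble and solve the 5×5 MNA system:
  V(n1)=-3.001-0.05371j  V(n2)=-0.0007038-0.02934j  V(n3)=-0.0007959+3.528e-05j  V(n4)=-2.051-0.02934j
  i(V1)=-0.01240+0.4836j

0.003929-0.4836j A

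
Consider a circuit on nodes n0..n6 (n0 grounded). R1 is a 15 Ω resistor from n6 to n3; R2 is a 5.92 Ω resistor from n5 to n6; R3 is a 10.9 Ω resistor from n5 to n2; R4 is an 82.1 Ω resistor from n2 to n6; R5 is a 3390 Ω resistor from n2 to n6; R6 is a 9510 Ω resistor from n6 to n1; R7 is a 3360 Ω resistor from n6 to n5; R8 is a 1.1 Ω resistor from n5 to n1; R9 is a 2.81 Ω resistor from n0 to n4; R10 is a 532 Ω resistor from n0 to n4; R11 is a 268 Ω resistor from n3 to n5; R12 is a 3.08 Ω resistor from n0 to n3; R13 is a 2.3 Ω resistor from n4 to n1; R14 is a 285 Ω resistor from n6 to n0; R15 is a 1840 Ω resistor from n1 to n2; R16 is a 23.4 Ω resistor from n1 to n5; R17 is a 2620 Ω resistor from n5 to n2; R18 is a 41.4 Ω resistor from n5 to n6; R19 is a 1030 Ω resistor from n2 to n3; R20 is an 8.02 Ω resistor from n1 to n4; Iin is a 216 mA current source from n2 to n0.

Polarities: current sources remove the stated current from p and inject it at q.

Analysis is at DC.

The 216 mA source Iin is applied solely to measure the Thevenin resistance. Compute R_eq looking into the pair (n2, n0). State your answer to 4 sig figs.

R_eq = 13.59 Ω

Element admittances at DC:
  Y(R1) = 0.06667 S between n6,n3
  Y(R2) = 0.1689 S between n5,n6
  Y(R3) = 0.09174 S between n5,n2
  Y(R4) = 0.01218 S between n2,n6
  Y(R5) = 0.0002950 S between n2,n6
  Y(R6) = 0.0001052 S between n6,n1
  Y(R7) = 0.0002976 S between n6,n5
  Y(R8) = 0.9091 S between n5,n1
  Y(R9) = 0.3559 S between n0,n4
  Y(R10) = 0.001880 S between n0,n4
  Y(R11) = 0.003731 S between n3,n5
  Y(R12) = 0.3247 S between n0,n3
  Y(R13) = 0.4348 S between n4,n1
  Y(R14) = 0.003509 S between n6,n0
  Y(R15) = 0.0005435 S between n1,n2
  Y(R16) = 0.04274 S between n1,n5
  Y(R17) = 0.0003817 S between n5,n2
  Y(R18) = 0.02415 S between n5,n6
  Y(R19) = 0.0009709 S between n2,n3
  Y(R20) = 0.1247 S between n1,n4
  Iin: injects 0.216 A into n0 (from n2)
Assemble and solve the 6×6 MNA system:
  V(n1)=-0.7493  V(n2)=-2.935  V(n3)=-0.1529  V(n4)=-0.4570  V(n5)=-0.9198  V(n6)=-0.8140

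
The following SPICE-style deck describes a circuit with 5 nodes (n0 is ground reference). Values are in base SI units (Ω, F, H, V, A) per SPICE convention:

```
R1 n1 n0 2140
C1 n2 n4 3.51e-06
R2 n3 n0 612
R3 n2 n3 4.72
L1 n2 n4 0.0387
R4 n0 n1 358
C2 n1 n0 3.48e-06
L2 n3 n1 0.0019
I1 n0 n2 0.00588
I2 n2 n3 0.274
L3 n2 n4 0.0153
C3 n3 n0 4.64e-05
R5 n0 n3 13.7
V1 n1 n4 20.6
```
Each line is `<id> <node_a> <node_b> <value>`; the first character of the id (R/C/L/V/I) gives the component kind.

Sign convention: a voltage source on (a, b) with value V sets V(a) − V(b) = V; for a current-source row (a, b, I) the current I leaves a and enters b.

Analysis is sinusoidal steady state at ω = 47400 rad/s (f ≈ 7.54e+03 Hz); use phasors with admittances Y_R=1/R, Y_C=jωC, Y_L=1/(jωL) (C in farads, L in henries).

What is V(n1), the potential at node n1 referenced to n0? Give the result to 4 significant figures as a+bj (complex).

8.533-2.971j V

MNA unknowns: 4 node voltages V₁..V_4 plus 1 source current (V1)
R1: Y=0.0004673+0.000j on G[1,0]
C1: Y=0.000+0.1664j on G[2,4]
R2: Y=0.001634+0.000j on G[3,0]
R3: Y=0.2119+0.000j on G[2,3]
L1: Y=0.000-0.0005451j on G[2,4]
R4: Y=0.002793+0.000j on G[0,1]
C2: Y=0.000+0.1650j on G[1,0]
L2: Y=0.000-0.01110j on G[3,1]
I1: z[0]−=0.00588, z[2]+=0.00588
I2: z[2]−=0.274, z[3]+=0.274
L3: Y=0.000-0.001379j on G[2,4]
C3: Y=0.000+2.199j on G[3,0]
R5: Y=0.07299+0.000j on G[0,3]
V1: row V1−V4=20.6, i_V1 at 1,4
solve → V1=8.533-2.971j, V2=-4.186-5.906j, V3=-0.6427+0.2110j, V4=-12.07-2.971j
aux → i_V1=-0.4826-1.296j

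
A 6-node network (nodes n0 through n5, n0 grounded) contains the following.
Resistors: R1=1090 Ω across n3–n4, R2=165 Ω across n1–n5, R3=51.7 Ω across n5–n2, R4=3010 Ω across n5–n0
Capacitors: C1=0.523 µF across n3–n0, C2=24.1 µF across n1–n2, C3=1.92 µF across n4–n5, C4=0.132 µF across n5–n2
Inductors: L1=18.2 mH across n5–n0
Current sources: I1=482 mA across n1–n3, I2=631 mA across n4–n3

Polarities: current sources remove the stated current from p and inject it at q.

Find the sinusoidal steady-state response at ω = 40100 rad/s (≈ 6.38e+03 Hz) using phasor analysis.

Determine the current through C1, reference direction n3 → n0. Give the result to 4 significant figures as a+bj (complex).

0.7700-0.3900j A

Apply KCL at each of the 5 non-ground nodes and solve the resulting linear system.
Node n1: branches {R2, C2, I1} → V_1 = -415.8-461.5j
Node n2: branches {C2, R3, C4} → V_2 = -415.7-461.9j
Node n3: branches {R1, C1, I1, I2} → V_3 = -18.60-36.72j
Node n4: branches {R1, C3, I2} → V_4 = -392.5-461.8j
Node n5: branches {R2, L1, C3, R3, R4, C4} → V_5 = -397.5-465.6j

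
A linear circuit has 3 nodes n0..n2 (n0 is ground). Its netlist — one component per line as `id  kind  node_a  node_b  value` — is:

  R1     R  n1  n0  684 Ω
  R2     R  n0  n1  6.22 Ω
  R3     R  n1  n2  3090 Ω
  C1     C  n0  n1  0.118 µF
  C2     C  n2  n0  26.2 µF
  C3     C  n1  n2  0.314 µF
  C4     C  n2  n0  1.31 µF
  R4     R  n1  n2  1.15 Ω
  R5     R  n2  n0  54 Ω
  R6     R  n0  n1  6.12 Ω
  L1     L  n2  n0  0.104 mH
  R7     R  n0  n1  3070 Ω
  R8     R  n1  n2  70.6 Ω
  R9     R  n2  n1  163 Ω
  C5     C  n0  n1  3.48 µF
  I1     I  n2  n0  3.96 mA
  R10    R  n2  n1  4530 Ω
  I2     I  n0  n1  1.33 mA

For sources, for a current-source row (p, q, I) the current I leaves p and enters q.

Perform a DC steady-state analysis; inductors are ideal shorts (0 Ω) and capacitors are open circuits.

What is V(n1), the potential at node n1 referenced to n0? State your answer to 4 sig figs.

0.001093 V

Apply KCL at each of the 2 non-ground nodes and solve the resulting linear system.
Node n1: branches {R1, R2, R3, C1, C3, R4, R6, R7, R8, R9, C5, R10, I2} → V_1 = 0.001093
Node n2: branches {R3, C2, C3, C4, R4, R5, L1, R8, R9, I1, R10} → V_2 = 0.000
Source currents: i(L1)=-0.002986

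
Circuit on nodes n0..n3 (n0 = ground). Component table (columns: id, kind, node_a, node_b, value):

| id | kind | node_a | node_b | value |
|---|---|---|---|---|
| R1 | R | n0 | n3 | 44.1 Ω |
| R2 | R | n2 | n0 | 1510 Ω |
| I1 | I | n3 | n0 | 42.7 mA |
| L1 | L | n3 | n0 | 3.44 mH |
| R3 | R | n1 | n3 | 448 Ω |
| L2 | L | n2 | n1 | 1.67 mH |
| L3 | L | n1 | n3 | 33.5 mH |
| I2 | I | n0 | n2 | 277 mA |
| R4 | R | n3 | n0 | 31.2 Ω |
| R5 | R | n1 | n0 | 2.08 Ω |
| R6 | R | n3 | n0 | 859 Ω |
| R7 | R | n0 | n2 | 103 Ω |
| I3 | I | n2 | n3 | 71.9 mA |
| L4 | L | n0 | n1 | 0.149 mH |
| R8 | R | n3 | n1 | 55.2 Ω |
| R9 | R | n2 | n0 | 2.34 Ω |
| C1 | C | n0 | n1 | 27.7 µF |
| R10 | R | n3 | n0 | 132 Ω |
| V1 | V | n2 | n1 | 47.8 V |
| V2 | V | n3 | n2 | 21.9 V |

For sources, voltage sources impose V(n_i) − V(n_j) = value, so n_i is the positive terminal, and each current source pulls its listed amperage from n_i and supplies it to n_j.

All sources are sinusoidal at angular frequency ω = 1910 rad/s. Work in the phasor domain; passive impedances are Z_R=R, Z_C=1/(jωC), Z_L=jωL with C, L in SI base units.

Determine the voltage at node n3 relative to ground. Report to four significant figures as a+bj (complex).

Apply KCL at each of the 3 non-ground nodes and solve the resulting linear system.
Node n1: branches {R3, L2, L3, R5, L4, R8, C1, V1} → V_1 = -4.493-5.729j
Node n2: branches {R2, L2, I2, R7, I3, R9, V1, V2} → V_2 = 43.31-5.729j
Node n3: branches {R1, I1, L1, R3, L3, R4, R6, I3, R8, R10, V2} → V_3 = 65.21-5.729j
Source currents: i(V1)=-23.41+28.87j, i(V2)=-4.656+11.38j

65.21-5.729j V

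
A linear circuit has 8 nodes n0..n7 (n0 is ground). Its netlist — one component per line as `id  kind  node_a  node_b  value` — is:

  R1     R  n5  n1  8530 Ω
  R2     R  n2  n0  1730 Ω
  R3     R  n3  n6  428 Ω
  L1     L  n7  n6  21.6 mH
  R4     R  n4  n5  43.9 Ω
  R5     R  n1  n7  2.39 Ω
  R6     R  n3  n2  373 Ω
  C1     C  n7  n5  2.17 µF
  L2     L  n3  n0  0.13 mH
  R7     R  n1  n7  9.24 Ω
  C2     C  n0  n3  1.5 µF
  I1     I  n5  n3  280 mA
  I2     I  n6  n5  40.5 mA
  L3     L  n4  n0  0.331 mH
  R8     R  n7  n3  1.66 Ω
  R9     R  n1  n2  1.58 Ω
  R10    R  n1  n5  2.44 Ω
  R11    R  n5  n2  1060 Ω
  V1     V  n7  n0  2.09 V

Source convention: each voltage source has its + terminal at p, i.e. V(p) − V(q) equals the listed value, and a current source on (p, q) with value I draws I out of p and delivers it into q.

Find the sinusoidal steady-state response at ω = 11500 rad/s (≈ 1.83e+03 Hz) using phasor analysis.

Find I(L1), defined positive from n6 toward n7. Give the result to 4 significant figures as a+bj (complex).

Apply KCL at each of the 7 non-ground nodes and solve the resulting linear system.
Node n1: branches {R1, R5, R7, R9, R10} → V_1 = 1.595+0.05751j
Node n2: branches {R2, R6, R9, R11} → V_2 = 1.591+0.06256j
Node n3: branches {R3, R6, L2, C2, I1, R8} → V_3 = 1.190+1.248j
Node n4: branches {R4, L3} → V_4 = -0.003425+0.08408j
Node n5: branches {R1, R4, C1, I1, I2, R10, R11} → V_5 = 0.9662+0.1236j
Node n6: branches {R3, L1, I2} → V_6 = -3.046-7.602j
Node n7: branches {L1, R5, C1, R7, R8, V1} → V_7 = 2.090+0.000j
Source currents: i(V1)=-0.8362+0.7747j

-0.03060+0.02068j A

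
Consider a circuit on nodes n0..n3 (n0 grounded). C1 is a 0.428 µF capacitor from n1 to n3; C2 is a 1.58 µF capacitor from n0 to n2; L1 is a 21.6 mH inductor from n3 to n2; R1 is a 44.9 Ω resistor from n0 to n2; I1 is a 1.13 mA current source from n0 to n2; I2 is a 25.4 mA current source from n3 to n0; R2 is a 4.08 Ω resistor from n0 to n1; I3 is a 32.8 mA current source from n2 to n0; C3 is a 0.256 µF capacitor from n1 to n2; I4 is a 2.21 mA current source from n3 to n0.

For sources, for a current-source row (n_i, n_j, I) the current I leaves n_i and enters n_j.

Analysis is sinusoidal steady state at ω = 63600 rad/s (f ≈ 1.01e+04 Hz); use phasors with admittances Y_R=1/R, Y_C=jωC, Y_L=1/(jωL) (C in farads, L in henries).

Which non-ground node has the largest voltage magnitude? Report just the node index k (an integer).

Apply KCL at each of the 3 non-ground nodes and solve the resulting linear system.
Node n1: branches {C1, R2, C3} → V_1 = -0.1316+0.004131j
Node n2: branches {C2, L1, R1, I1, I3, C3} → V_2 = -0.06642+0.2542j
Node n3: branches {C1, L1, I2, I4} → V_3 = -0.1334+1.039j

3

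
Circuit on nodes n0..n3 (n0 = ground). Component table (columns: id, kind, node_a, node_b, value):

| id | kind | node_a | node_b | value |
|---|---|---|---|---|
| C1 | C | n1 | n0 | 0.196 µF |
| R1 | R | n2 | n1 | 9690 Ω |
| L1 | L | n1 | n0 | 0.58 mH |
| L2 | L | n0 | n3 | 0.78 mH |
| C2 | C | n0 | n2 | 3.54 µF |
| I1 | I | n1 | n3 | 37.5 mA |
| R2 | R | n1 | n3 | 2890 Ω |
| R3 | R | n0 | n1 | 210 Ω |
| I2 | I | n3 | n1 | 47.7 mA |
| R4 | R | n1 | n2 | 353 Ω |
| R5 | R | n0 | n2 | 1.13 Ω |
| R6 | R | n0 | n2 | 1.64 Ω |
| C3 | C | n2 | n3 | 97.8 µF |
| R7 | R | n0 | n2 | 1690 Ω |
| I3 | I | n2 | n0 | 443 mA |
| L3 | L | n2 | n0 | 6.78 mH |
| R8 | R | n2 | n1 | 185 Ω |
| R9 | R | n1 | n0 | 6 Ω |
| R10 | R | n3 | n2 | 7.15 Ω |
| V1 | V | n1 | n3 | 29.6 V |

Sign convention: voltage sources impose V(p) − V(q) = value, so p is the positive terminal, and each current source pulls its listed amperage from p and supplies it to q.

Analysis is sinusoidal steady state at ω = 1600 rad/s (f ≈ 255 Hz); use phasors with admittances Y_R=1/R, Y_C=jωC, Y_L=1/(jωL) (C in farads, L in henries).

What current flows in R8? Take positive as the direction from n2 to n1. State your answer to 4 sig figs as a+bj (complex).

MNA unknowns: 3 node voltages V₁..V_3 plus 1 source current (V1)
C1: Y=0.000+0.0003136j on G[1,0]
R1: Y=0.0001032+0.000j on G[2,1]
L1: Y=0.000-1.078j on G[1,0]
L2: Y=0.000-0.8013j on G[0,3]
C2: Y=0.000+0.005664j on G[0,2]
I1: z[1]−=0.0375, z[3]+=0.0375
R2: Y=0.0003460+0.000j on G[1,3]
R3: Y=0.004762+0.000j on G[0,1]
I2: z[3]−=0.0477, z[1]+=0.0477
R4: Y=0.002833+0.000j on G[1,2]
R5: Y=0.8850+0.000j on G[0,2]
R6: Y=0.6098+0.000j on G[0,2]
C3: Y=0.000+0.1565j on G[2,3]
R7: Y=0.0005917+0.000j on G[0,2]
I3: z[2]−=0.443, z[0]+=0.443
L3: Y=0.000-0.09218j on G[2,0]
R8: Y=0.005405+0.000j on G[2,1]
R9: Y=0.1667+0.000j on G[1,0]
R10: Y=0.1399+0.000j on G[3,2]
V1: row V1−V3=29.6, i_V1 at 1,3
solve → V1=11.44+0.2688j, V2=-1.852-1.626j, V3=-18.16+0.2688j
aux → i_V1=-2.362+12.26j

-0.07185-0.01024j A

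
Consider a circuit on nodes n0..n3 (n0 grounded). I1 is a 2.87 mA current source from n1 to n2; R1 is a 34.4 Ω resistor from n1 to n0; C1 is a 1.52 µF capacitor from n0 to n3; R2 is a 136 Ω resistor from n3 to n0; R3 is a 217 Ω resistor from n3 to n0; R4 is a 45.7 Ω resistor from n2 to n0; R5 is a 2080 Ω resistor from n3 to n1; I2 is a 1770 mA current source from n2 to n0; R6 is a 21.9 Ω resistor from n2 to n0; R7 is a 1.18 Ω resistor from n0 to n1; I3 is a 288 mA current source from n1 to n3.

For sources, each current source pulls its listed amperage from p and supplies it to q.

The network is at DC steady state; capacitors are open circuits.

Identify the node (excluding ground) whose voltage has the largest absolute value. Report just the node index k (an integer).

2

MNA unknowns: 3 node voltages V₁..V_3
I1: z[1]−=0.00287, z[2]+=0.00287
R1: Y=0.02907 on G[1,0]
C1: Y=0.000 on G[0,3]
R2: Y=0.007353 on G[3,0]
R3: Y=0.004608 on G[3,0]
R4: Y=0.02188 on G[2,0]
R5: Y=0.0004808 on G[3,1]
I2: z[2]−=1.77, z[0]+=1.77
R6: Y=0.04566 on G[2,0]
R7: Y=0.8475 on G[0,1]
I3: z[1]−=0.288, z[3]+=0.288
solve → V1=-0.3190, V2=-26.16, V3=23.14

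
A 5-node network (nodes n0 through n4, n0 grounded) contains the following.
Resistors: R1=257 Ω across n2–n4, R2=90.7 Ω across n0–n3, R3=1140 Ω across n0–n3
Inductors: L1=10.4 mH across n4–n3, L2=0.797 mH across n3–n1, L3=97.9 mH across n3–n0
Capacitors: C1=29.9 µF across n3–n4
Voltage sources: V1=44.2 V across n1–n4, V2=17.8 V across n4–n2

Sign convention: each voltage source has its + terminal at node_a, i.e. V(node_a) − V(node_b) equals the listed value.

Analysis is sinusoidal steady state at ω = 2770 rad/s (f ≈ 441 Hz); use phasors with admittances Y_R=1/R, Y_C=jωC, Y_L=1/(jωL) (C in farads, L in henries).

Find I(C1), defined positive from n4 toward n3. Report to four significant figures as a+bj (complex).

Apply KCL at each of the 4 non-ground nodes and solve the resulting linear system.
Node n1: branches {L2, V1} → V_1 = -5.252+0.000j
Node n2: branches {R1, V2} → V_2 = -67.25+0.000j
Node n3: branches {L1, C1, L2, R2, L3, R3} → V_3 = 0.000+0.000j
Node n4: branches {R1, L1, C1, V1, V2} → V_4 = -49.45+0.000j
Source currents: i(V1)=0.000-2.379j, i(V2)=-0.06926+0.000j

0.000-4.096j A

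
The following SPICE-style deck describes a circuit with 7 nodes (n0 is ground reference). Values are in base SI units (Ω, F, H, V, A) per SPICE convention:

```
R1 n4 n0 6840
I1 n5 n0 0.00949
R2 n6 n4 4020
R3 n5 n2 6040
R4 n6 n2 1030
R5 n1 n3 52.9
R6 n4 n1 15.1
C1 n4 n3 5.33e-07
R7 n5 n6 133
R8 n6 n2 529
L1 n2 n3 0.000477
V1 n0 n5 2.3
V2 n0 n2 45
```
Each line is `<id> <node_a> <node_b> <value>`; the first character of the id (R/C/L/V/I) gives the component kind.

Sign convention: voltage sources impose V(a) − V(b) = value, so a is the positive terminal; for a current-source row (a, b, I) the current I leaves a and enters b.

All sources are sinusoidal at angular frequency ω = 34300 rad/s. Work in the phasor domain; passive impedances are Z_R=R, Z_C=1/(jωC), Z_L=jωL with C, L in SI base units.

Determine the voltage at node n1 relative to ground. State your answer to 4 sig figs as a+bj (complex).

-44.71-0.1303j V

MNA unknowns: 6 node voltages V₁..V_6 plus 2 source currents (V1, V2)
R1: Y=0.0001462+0.000j on G[4,0]
I1: z[5]−=0.00949, z[0]+=0.00949
R2: Y=0.0002488+0.000j on G[6,4]
R3: Y=0.0001656+0.000j on G[5,2]
R4: Y=0.0009709+0.000j on G[6,2]
R5: Y=0.01890+0.000j on G[1,3]
R6: Y=0.06623+0.000j on G[4,1]
C1: Y=0.000+0.01828j on G[4,3]
R7: Y=0.007519+0.000j on G[5,6]
R8: Y=0.001890+0.000j on G[6,2]
L1: Y=0.000-0.06112j on G[2,3]
V1: row V0−V5=2.3, i_V1 at 0,5
V2: row V0−V2=45, i_V2 at 0,2
solve → V1=-44.71-0.1303j, V2=-45.00+0.000j, V3=-45.00+0.2282j, V4=-44.63-0.2326j, V5=-2.300+0.000j, V6=-14.79-0.005443j
aux → i_V1=0.1104+4.093e-05j, i_V2=-0.1075-7.493e-05j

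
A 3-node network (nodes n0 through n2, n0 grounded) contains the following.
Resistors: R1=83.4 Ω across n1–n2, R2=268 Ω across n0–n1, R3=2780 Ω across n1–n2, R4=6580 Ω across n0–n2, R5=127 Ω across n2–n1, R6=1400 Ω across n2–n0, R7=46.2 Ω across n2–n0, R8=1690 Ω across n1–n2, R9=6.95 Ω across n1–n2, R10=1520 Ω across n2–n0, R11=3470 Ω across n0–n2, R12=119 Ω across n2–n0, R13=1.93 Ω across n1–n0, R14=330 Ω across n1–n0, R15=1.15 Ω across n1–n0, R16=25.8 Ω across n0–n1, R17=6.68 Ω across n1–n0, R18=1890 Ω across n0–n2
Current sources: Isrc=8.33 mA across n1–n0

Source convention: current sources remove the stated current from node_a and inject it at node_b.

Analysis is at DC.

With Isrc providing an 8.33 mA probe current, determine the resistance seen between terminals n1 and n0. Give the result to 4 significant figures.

Element admittances at DC:
  Y(R1) = 0.01199 S between n1,n2
  Y(R2) = 0.003731 S between n0,n1
  Y(R3) = 0.0003597 S between n1,n2
  Y(R4) = 0.0001520 S between n0,n2
  Y(R5) = 0.007874 S between n2,n1
  Y(R6) = 0.0007143 S between n2,n0
  Y(R7) = 0.02165 S between n2,n0
  Y(R8) = 0.0005917 S between n1,n2
  Y(R9) = 0.1439 S between n1,n2
  Y(R10) = 0.0006579 S between n2,n0
  Y(R11) = 0.0002882 S between n0,n2
  Y(R12) = 0.008403 S between n2,n0
  Y(R13) = 0.5181 S between n1,n0
  Y(R14) = 0.003030 S between n1,n0
  Y(R15) = 0.8696 S between n1,n0
  Y(R16) = 0.03876 S between n0,n1
  Y(R17) = 0.1497 S between n1,n0
  Y(R18) = 0.0005291 S between n0,n2
  Isrc: injects 0.00833 A into n0 (from n1)
Assemble and solve the 2×2 MNA system:
  V(n1)=-0.005174  V(n2)=-0.004324

R_eq = 0.6211 Ω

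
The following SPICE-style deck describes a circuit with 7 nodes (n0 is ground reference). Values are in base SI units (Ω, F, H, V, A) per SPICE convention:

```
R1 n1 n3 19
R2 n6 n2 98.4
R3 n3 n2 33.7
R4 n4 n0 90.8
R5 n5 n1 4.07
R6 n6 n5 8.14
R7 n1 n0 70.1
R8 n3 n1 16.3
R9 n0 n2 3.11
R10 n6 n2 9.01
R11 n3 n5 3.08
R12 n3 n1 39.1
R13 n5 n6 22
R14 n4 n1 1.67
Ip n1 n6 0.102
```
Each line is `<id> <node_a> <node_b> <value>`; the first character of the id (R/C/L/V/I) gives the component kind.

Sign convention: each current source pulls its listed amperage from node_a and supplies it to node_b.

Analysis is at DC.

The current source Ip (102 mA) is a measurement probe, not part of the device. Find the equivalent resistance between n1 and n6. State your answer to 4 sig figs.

Element admittances at DC:
  Y(R1) = 0.05263 S between n1,n3
  Y(R2) = 0.01016 S between n6,n2
  Y(R3) = 0.02967 S between n3,n2
  Y(R4) = 0.01101 S between n4,n0
  Y(R5) = 0.2457 S between n5,n1
  Y(R6) = 0.1229 S between n6,n5
  Y(R7) = 0.01427 S between n1,n0
  Y(R8) = 0.06135 S between n3,n1
  Y(R9) = 0.3215 S between n0,n2
  Y(R10) = 0.1110 S between n6,n2
  Y(R11) = 0.3247 S between n3,n5
  Y(R12) = 0.02558 S between n3,n1
  Y(R13) = 0.04545 S between n5,n6
  Y(R14) = 0.5988 S between n4,n1
  Ip: injects 0.102 A into n6 (from n1)
Assemble and solve the 6×6 MNA system:
  V(n1)=-0.4985  V(n2)=0.03888  V(n3)=-0.3007  V(n4)=-0.4895  V(n5)=-0.2466  V(n6)=0.2252

R_eq = 7.096 Ω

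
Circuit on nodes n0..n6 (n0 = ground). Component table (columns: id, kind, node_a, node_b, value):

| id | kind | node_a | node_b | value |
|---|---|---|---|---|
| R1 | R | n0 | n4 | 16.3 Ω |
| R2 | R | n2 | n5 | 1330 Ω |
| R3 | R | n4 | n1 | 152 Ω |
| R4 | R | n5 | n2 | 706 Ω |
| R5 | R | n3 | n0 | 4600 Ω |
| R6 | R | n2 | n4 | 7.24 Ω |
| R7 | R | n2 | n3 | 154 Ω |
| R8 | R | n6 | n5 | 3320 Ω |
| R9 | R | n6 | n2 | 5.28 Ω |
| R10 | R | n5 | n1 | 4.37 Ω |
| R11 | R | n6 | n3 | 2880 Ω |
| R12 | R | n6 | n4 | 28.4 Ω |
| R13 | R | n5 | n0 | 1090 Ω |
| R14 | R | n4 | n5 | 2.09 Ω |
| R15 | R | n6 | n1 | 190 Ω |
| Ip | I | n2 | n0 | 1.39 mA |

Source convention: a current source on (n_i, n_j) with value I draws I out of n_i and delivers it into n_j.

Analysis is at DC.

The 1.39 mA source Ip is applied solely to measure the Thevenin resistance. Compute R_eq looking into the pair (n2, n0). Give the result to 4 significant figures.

MNA unknowns: 6 node voltages V₁..V_6
R1: Y=0.06135 on G[0,4]
R2: Y=0.0007519 on G[2,5]
R3: Y=0.006579 on G[4,1]
R4: Y=0.001416 on G[5,2]
R5: Y=0.0002174 on G[3,0]
R6: Y=0.1381 on G[2,4]
R7: Y=0.006494 on G[2,3]
R8: Y=0.0003012 on G[6,5]
R9: Y=0.1894 on G[6,2]
R10: Y=0.2288 on G[5,1]
R11: Y=0.0003472 on G[6,3]
R12: Y=0.03521 on G[6,4]
R13: Y=0.0009174 on G[5,0]
R14: Y=0.4785 on G[4,5]
R15: Y=0.005263 on G[6,1]
Ip: z[2]−=0.00139, z[0]+=0.00139
solve → V1=-0.02242, V2=-0.03019, V3=-0.02919, V4=-0.02222, V5=-0.02228, V6=-0.02878

R_eq = 21.72 Ω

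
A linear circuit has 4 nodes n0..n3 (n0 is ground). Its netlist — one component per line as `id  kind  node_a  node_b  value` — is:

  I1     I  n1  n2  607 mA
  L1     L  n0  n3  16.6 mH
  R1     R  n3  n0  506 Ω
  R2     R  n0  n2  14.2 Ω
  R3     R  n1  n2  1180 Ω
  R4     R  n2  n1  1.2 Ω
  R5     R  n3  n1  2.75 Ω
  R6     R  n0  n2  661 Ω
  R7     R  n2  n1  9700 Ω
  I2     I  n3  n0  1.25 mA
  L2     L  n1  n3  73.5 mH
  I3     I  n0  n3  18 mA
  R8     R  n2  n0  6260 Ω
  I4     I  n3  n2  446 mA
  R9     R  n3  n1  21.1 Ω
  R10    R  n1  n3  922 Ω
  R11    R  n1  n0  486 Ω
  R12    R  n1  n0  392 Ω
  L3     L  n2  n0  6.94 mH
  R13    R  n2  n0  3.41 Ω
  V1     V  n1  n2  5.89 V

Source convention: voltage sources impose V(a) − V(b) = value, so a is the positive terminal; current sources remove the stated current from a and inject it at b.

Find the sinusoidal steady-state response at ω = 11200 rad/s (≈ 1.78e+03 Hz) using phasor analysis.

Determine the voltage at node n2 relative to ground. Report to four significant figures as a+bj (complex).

-0.05769+0.06662j V

Apply KCL at each of the 3 non-ground nodes and solve the resulting linear system.
Node n1: branches {I1, R3, R4, R5, R7, L2, R9, R10, R11, R12, V1} → V_1 = 5.832+0.06662j
Node n2: branches {I1, R2, R3, R4, R6, R7, R8, I4, L3, R13, V1} → V_2 = -0.05769+0.06662j
Node n3: branches {L1, R1, R5, I2, L2, I3, I4, R9, R10} → V_3 = 4.766+0.1251j
Source currents: i(V1)=-5.987+0.02508j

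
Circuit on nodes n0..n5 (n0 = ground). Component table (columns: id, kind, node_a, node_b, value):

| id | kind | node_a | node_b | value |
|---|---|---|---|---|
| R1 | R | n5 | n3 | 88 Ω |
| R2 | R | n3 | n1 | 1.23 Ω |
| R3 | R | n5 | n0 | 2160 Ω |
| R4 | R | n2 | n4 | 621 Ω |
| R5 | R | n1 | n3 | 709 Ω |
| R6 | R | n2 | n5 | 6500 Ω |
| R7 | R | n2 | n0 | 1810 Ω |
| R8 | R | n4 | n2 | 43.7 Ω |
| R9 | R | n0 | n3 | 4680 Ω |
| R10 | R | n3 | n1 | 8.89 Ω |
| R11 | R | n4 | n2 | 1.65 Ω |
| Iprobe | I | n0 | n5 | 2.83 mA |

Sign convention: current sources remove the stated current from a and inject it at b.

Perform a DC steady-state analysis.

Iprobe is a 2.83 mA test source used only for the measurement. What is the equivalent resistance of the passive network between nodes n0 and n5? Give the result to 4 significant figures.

Apply KCL at each of the 5 non-ground nodes and solve the resulting linear system.
Node n1: branches {R2, R5, R10} → V_1 = 3.503
Node n2: branches {R4, R6, R7, R8, R11} → V_2 = 0.7773
Node n3: branches {R1, R2, R5, R9, R10} → V_3 = 3.503
Node n4: branches {R4, R8, R11} → V_4 = 0.7773
Node n5: branches {R1, R3, R6, Iprobe} → V_5 = 3.569

R_eq = 1261. Ω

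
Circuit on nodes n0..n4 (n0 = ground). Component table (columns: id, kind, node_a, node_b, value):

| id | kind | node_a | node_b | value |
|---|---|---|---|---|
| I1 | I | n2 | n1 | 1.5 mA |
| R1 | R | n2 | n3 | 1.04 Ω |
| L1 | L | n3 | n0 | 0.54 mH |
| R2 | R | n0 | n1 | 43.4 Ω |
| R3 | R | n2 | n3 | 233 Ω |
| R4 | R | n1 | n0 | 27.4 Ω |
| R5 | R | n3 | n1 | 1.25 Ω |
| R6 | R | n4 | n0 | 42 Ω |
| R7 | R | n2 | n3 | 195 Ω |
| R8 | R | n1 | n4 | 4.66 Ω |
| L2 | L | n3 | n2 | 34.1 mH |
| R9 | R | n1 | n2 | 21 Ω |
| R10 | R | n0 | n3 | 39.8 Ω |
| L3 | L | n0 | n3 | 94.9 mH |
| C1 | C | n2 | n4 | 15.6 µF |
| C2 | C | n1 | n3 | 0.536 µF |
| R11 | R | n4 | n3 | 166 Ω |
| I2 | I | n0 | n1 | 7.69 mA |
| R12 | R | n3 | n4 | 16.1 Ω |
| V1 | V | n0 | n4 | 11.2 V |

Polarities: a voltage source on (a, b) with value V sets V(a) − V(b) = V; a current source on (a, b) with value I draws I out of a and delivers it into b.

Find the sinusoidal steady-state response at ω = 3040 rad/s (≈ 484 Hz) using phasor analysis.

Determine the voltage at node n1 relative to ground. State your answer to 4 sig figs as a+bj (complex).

Element admittances at ω=3040 rad/s:
  I1: injects 0.0015 A into n1 (from n2)
  Y(R1) = 0.9615+0.000j S between n2,n3
  Y(L1) = 0.000-0.6092j S between n3,n0
  Y(R2) = 0.02304+0.000j S between n0,n1
  Y(R3) = 0.004292+0.000j S between n2,n3
  Y(R4) = 0.03650+0.000j S between n1,n0
  Y(R5) = 0.8000+0.000j S between n3,n1
  Y(R6) = 0.02381+0.000j S between n4,n0
  Y(R7) = 0.005128+0.000j S between n2,n3
  Y(R8) = 0.2146+0.000j S between n1,n4
  Y(L2) = 0.000-0.009647j S between n3,n2
  Y(R9) = 0.04762+0.000j S between n1,n2
  Y(R10) = 0.02513+0.000j S between n0,n3
  Y(L3) = 0.000-0.003466j S between n0,n3
  Y(C1) = 0.000+0.04742j S between n2,n4
  Y(C2) = 0.000+0.001629j S between n1,n3
  Y(R11) = 0.006024+0.000j S between n4,n3
  I2: injects 0.00769 A into n1 (from n0)
  Y(R12) = 0.06211+0.000j S between n3,n4
  V1: constraint V(n0)−V(n4) = 11.2
Assemble and solve the 5×5 MNA system:
  V(n1)=-3.045-2.999j  V(n2)=-1.478-4.361j  V(n3)=-1.191-3.950j  V(n4)=-11.20+0.000j
  i(V1)=-2.905+0.4517j

-3.045-2.999j V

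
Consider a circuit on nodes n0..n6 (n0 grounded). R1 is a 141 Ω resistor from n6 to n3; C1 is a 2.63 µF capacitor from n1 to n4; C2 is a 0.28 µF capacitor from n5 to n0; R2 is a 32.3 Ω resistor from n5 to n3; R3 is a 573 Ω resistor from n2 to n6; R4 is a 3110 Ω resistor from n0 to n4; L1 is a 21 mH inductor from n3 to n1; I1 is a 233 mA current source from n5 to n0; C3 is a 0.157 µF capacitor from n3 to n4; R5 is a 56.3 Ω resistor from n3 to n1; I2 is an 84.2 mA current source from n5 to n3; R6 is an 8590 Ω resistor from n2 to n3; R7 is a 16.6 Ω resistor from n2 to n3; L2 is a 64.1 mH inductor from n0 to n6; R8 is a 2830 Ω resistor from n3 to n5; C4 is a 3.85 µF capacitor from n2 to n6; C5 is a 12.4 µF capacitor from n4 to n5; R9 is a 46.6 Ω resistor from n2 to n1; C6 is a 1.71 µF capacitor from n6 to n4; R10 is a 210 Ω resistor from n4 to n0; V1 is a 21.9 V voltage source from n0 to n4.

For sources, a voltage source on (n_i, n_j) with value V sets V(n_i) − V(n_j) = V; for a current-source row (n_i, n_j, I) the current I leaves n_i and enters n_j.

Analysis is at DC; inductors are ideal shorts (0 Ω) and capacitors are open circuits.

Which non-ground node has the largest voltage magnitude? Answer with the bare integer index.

Apply KCL at each of the 6 non-ground nodes and solve the resulting linear system.
Node n1: branches {C1, L1, R5, R9} → V_1 = -26.47
Node n2: branches {R3, R6, R7, C4, R9} → V_2 = -25.92
Node n3: branches {R1, R2, L1, C3, R5, I2, R6, R7, R8} → V_3 = -26.47
Node n4: branches {C1, R4, C3, C5, C6, R10, V1} → V_4 = -21.90
Node n5: branches {C2, R2, I1, I2, R8, C5} → V_5 = -36.60
Node n6: branches {R1, R3, L2, C4, C6} → V_6 = 0.000
Source currents: i(L1)=-0.01187, i(L2)=0.2330, i(V1)=-0.1113

5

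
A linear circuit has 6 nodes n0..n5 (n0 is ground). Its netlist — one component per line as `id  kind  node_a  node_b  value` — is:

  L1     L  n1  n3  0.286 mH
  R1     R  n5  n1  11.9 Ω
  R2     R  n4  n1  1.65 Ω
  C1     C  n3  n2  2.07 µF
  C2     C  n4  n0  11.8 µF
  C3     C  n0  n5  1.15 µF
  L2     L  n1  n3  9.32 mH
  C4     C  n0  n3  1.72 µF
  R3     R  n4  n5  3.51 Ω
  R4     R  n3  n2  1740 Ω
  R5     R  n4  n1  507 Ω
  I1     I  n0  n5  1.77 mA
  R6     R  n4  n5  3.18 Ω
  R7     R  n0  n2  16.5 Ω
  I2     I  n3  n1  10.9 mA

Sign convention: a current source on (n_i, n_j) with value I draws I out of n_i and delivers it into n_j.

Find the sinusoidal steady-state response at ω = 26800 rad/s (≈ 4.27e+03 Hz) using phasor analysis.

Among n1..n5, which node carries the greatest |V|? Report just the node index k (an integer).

Apply KCL at each of the 5 non-ground nodes and solve the resulting linear system.
Node n1: branches {L1, R1, R2, L2, R5, I2} → V_1 = 0.006485+0.02486j
Node n2: branches {C1, R4, R7} → V_2 = 0.03766-0.06941j
Node n3: branches {L1, C1, L2, C4, R4, I2} → V_3 = -0.03773-0.1113j
Node n4: branches {R2, C2, R3, R5, R6} → V_4 = 0.01695+0.01625j
Node n5: branches {R1, C3, R3, I1, R6} → V_5 = 0.01900+0.01645j

3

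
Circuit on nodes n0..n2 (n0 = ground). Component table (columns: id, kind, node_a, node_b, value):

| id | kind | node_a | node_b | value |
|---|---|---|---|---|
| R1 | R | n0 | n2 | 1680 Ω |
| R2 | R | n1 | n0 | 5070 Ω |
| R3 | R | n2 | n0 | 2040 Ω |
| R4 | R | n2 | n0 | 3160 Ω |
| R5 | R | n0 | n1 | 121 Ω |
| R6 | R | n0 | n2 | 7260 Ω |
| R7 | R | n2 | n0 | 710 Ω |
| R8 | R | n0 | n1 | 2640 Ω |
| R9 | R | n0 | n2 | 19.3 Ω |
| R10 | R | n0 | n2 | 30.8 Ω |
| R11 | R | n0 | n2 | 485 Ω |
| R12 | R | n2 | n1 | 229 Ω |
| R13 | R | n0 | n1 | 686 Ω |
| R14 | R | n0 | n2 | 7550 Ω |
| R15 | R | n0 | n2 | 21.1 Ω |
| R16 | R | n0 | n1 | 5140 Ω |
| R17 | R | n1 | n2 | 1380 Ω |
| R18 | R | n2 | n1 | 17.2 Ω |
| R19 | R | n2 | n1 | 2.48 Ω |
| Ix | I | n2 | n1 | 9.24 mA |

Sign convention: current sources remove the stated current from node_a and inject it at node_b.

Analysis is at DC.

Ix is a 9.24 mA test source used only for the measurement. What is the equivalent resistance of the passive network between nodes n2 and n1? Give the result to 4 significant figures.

MNA unknowns: 2 node voltages V₁..V_2
R1: Y=0.0005952 on G[0,2]
R2: Y=0.0001972 on G[1,0]
R3: Y=0.0004902 on G[2,0]
R4: Y=0.0003165 on G[2,0]
R5: Y=0.008264 on G[0,1]
R6: Y=0.0001377 on G[0,2]
R7: Y=0.001408 on G[2,0]
R8: Y=0.0003788 on G[0,1]
R9: Y=0.05181 on G[0,2]
R10: Y=0.03247 on G[0,2]
R11: Y=0.002062 on G[0,2]
R12: Y=0.004367 on G[2,1]
R13: Y=0.001458 on G[0,1]
R14: Y=0.0001325 on G[0,2]
R15: Y=0.04739 on G[0,2]
R16: Y=0.0001946 on G[0,1]
R17: Y=0.0007246 on G[1,2]
R18: Y=0.05814 on G[2,1]
R19: Y=0.4032 on G[2,1]
Ix: z[2]−=0.00924, z[1]+=0.00924
solve → V1=0.01802, V2=-0.001382

R_eq = 2.100 Ω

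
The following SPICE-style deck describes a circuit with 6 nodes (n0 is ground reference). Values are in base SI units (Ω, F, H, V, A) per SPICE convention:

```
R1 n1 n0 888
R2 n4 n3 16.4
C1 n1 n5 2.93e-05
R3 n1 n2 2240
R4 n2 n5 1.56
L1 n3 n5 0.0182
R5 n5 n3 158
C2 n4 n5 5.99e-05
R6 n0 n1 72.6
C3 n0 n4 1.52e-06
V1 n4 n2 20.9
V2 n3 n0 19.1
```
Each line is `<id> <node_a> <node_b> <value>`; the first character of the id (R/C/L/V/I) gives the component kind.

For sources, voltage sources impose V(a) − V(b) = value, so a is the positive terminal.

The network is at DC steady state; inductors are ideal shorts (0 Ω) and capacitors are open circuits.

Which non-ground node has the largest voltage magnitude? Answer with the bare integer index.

4

Apply KCL at each of the 5 non-ground nodes and solve the resulting linear system.
Node n1: branches {R1, C1, R3, R6} → V_1 = 0.5025
Node n2: branches {R3, R4, V1} → V_2 = 17.27
Node n3: branches {R2, L1, R5, V2} → V_3 = 19.10
Node n4: branches {R2, C2, C3, V1} → V_4 = 38.17
Node n5: branches {C1, R4, L1, R5, C2} → V_5 = 19.10
Source currents: i(L1)=1.171, i(V1)=-1.163, i(V2)=-0.007487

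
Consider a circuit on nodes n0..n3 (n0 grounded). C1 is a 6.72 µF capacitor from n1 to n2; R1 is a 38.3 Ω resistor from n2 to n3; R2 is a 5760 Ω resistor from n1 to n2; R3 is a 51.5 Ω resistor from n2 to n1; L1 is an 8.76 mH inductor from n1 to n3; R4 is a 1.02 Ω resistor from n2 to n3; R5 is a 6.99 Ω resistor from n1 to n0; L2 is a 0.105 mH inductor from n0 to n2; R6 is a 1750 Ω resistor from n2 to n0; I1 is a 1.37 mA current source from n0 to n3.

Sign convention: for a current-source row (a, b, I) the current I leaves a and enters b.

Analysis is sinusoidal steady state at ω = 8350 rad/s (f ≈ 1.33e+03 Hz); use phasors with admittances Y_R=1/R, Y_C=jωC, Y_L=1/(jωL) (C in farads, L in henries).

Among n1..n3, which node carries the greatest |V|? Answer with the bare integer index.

3

MNA unknowns: 3 node voltages V₁..V_3
C1: Y=0.000+0.05611j on G[1,2]
R1: Y=0.02611+0.000j on G[2,3]
R2: Y=0.0001736+0.000j on G[1,2]
R3: Y=0.01942+0.000j on G[2,1]
L1: Y=0.000-0.01367j on G[1,3]
R4: Y=0.9804+0.000j on G[2,3]
R5: Y=0.1431+0.000j on G[1,0]
L2: Y=0.000-1.141j on G[0,2]
R6: Y=0.0005714+0.000j on G[2,0]
I1: z[0]−=0.00137, z[3]+=0.00137
solve → V1=-0.0002891+0.0001153j, V2=1.508e-05+0.001237j, V3=0.001361+0.001260j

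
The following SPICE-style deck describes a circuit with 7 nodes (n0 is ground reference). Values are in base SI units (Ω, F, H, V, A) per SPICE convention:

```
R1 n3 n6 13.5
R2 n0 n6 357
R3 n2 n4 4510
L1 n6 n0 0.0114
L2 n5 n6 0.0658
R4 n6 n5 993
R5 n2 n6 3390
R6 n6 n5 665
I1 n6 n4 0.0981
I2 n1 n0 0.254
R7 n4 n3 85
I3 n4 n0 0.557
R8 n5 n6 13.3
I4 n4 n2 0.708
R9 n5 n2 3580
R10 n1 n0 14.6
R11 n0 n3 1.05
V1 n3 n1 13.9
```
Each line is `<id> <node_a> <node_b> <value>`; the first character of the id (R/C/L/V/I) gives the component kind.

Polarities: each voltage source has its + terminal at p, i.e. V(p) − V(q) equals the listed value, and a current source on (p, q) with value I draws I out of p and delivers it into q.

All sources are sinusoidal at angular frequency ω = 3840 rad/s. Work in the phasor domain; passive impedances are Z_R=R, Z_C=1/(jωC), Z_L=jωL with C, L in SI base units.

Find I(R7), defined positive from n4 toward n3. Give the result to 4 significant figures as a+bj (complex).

-0.9557+0.0002369j A

Apply KCL at each of the 6 non-ground nodes and solve the resulting linear system.
Node n1: branches {I2, R10, V1} → V_1 = -13.81+0.1036j
Node n2: branches {R3, R5, I4, R9} → V_2 = 871.4+1.192j
Node n3: branches {R1, R7, R11, V1} → V_3 = 0.09074+0.1036j
Node n4: branches {R3, I1, R7, I3, I4} → V_4 = -81.14+0.1238j
Node n5: branches {L2, R4, R6, R8, R9} → V_5 = 7.916+1.685j
Node n6: branches {R1, R2, L1, L2, R4, R5, R6, I1, R8} → V_6 = 4.819+1.529j
Source currents: i(V1)=-0.6918+0.007099j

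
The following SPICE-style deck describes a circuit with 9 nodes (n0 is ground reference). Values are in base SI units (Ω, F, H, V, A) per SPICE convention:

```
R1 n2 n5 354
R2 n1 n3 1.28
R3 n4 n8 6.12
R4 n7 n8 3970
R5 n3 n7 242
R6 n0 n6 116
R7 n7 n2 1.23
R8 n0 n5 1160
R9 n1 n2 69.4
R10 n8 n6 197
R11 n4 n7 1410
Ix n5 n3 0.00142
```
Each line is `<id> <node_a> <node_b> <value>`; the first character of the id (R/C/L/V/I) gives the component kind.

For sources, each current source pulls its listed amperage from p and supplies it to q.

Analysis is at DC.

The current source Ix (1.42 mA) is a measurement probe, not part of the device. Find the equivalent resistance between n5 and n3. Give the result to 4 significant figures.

Element admittances at DC:
  Y(R1) = 0.002825 S between n2,n5
  Y(R2) = 0.7812 S between n1,n3
  Y(R3) = 0.1634 S between n4,n8
  Y(R4) = 0.0002519 S between n7,n8
  Y(R5) = 0.004132 S between n3,n7
  Y(R6) = 0.008621 S between n0,n6
  Y(R7) = 0.8130 S between n7,n2
  Y(R8) = 0.0008621 S between n0,n5
  Y(R9) = 0.01441 S between n1,n2
  Y(R10) = 0.005076 S between n8,n6
  Y(R11) = 0.0007092 S between n4,n7
  Ix: injects 0.00142 A into n3 (from n5)
Assemble and solve the 8×8 MNA system:
  V(n1)=0.3138  V(n2)=0.2375  V(n3)=0.3152  V(n4)=0.05562  V(n5)=-0.2032  V(n6)=0.02032  V(n7)=0.2377  V(n8)=0.05483

R_eq = 365.1 Ω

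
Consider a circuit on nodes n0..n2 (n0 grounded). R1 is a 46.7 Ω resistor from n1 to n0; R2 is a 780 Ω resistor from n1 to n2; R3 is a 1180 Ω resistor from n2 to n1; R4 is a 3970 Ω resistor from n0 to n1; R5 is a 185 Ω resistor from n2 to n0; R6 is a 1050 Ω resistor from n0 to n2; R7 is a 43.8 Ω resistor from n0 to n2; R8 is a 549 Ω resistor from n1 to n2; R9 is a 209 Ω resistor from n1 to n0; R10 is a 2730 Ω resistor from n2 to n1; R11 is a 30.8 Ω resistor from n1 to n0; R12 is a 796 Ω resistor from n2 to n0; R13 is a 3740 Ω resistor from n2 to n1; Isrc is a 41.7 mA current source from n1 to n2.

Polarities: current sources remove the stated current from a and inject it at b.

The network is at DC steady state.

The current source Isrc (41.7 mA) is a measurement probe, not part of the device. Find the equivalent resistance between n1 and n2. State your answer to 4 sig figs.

R_eq = 40.56 Ω

Apply KCL at each of the 2 non-ground nodes and solve the resulting linear system.
Node n1: branches {R1, R2, R3, R4, R8, R9, R10, R11, R13, Isrc} → V_1 = -0.5762
Node n2: branches {R2, R3, R5, R6, R7, R8, R10, R12, R13, Isrc} → V_2 = 1.115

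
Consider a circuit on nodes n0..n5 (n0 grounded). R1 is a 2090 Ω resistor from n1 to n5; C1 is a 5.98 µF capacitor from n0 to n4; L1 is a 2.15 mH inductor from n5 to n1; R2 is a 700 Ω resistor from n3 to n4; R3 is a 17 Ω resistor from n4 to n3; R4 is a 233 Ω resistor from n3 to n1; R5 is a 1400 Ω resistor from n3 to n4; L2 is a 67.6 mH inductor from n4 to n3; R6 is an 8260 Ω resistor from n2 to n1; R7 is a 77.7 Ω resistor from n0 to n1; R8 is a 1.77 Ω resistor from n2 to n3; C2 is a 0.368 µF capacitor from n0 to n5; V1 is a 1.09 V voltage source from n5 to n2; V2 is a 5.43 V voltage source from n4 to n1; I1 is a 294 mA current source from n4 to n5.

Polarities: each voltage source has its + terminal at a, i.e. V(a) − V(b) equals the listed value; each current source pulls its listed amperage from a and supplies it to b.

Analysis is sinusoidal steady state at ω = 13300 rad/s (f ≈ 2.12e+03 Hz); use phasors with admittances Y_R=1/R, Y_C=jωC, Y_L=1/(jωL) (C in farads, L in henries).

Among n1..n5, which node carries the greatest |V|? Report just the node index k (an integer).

Element admittances at ω=13300 rad/s:
  Y(R1) = 0.0004785+0.000j S between n1,n5
  Y(C1) = 0.000+0.07953j S between n0,n4
  Y(L1) = 0.000-0.03497j S between n5,n1
  Y(R2) = 0.001429+0.000j S between n3,n4
  Y(R3) = 0.05882+0.000j S between n4,n3
  Y(R4) = 0.004292+0.000j S between n3,n1
  Y(R5) = 0.0007143+0.000j S between n3,n4
  Y(L2) = 0.000-0.001112j S between n4,n3
  Y(R6) = 0.0001211+0.000j S between n2,n1
  Y(R7) = 0.01287+0.000j S between n0,n1
  Y(R8) = 0.5650+0.000j S between n2,n3
  Y(C2) = 0.000+0.004894j S between n0,n5
  V1: constraint V(n5)−V(n2) = 1.09
  V2: constraint V(n4)−V(n1) = 5.43
  I1: injects 0.294 A into n5 (from n4)
Assemble and solve the 7×7 MNA system:
  V(n1)=-5.438-1.107j  V(n2)=1.947+3.685j  V(n3)=1.700+3.192j  V(n4)=-0.007784-1.107j  V(n5)=3.037+3.685j
  i(V1)=0.1404+0.2792j  i(V2)=-0.2731+0.2608j

1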